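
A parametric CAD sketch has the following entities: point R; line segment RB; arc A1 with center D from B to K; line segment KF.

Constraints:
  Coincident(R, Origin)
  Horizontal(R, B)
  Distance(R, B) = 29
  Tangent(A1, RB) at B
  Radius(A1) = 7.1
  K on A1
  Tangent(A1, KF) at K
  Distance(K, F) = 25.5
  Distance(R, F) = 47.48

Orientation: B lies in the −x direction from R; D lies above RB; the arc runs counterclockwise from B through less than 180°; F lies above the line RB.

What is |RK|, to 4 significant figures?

24.87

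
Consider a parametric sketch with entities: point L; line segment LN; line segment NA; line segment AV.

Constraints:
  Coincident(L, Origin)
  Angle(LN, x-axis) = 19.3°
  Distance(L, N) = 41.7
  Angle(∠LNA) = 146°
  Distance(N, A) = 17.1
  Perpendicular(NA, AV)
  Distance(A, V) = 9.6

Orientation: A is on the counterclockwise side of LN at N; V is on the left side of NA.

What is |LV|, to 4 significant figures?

53.46

∠LNA = 146.0°, so NA runs at 19.3° + (180° − 146.0°) = 53.30° from the x-axis; with |NA| = 17.1, A = N + 17.1·(cos 53.30°, sin 53.30°) = (49.58, 27.49). NA ⟂ AV; with |AV| = 9.6 on the left of NA, V = A + 9.6·(-0.8018, 0.5976) = (41.88, 33.23). Then |LV| = |V − L| = 53.46.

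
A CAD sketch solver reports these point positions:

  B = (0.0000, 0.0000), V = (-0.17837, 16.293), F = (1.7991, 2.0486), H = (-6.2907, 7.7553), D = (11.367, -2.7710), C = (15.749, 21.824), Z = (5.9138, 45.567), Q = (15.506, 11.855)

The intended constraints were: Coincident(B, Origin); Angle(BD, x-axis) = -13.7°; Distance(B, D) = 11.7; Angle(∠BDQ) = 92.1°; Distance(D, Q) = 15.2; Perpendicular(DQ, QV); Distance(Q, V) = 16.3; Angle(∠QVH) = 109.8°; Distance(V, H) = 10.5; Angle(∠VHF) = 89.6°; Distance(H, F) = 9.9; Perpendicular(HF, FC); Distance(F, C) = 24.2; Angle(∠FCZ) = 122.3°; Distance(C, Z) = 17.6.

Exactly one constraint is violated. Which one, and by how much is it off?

Distance(C, Z) = 17.6 — off by 8.10.

B = (0.00, 0.00) ✓; BD at -13.70° ✓; |BD| = 11.70 ✓; ∠BDQ = 92.10° ✓; |DQ| = 15.20 ✓; ∠(DQ, QV) = 90.00° ✓; |QV| = 16.30 ✓; ∠QVH = 109.8° ✓; |VH| = 10.50 ✓; ∠VHF = 89.60° ✓; |HF| = 9.900 ✓; ∠(HF, FC) = 90.00° ✓; |FC| = 24.20 ✓; ∠FCZ = 122.3° ✓; |CZ| = 25.70 ✗.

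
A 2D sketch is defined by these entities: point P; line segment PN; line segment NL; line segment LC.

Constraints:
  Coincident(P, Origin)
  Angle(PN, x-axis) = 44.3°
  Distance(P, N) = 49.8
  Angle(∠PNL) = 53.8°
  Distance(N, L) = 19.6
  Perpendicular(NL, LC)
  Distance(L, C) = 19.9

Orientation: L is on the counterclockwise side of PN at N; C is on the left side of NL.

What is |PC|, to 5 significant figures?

22.535

∠PNL = 53.8°, so NL runs at 44.3° + (180° − 53.8°) = 170.50° from the x-axis; with |NL| = 19.6, L = N + 19.6·(cos 170.50°, sin 170.50°) = (16.310, 38.016). The perpendicularity gives LC at right angles to NL; with |LC| = 19.9 on the left of NL, C = L + 19.9·(-0.16505, -0.98629) = (13.026, 18.389). Then |PC| = |C − P| = 22.535.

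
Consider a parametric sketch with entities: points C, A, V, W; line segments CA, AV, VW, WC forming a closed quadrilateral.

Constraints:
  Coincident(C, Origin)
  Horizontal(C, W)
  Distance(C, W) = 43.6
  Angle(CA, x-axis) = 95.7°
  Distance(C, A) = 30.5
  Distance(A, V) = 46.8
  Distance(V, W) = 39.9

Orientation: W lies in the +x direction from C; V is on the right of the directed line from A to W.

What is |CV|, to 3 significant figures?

16.8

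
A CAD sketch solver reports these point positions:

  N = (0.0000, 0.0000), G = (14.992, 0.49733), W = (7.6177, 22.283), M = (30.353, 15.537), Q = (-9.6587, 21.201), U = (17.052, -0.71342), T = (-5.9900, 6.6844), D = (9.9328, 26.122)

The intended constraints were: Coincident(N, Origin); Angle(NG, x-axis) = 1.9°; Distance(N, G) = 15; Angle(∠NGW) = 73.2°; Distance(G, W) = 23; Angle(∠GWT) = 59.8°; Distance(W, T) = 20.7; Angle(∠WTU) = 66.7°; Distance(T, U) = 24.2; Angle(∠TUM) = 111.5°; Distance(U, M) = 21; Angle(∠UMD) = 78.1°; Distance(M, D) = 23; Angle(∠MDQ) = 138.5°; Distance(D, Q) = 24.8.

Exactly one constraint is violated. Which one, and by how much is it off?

Distance(D, Q) = 24.8 — off by 4.60.

N = (0.00, 0.00) ✓; NG at 1.900° ✓; |NG| = 15.00 ✓; ∠NGW = 73.20° ✓; |GW| = 23.00 ✓; ∠GWT = 59.80° ✓; |WT| = 20.70 ✓; ∠WTU = 66.70° ✓; |TU| = 24.20 ✓; ∠TUM = 111.5° ✓; |UM| = 21.00 ✓; ∠UMD = 78.10° ✓; |MD| = 23.00 ✓; ∠MDQ = 138.5° ✓; |DQ| = 20.20 ✗.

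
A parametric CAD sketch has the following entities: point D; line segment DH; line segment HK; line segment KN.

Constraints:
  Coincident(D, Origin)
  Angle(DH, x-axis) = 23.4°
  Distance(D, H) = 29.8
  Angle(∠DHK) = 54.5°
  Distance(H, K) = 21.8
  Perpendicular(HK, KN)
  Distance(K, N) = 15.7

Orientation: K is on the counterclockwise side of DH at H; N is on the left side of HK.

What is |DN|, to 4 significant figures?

9.669

D is at the origin; DH runs at 23.4° with length 29.8, so H = 29.8·(cos 23.4°, sin 23.4°) = (27.35, 11.84). ∠DHK = 54.5°, so HK runs at 23.4° + (180° − 54.5°) = 148.9° from the x-axis; with |HK| = 21.8, K = H + 21.8·(cos 148.9°, sin 148.9°) = (8.682, 23.10). The perpendicularity gives KN at right angles to HK; with |KN| = 15.7 on the left of HK, N = K + 15.7·(-0.5165, -0.8563) = (0.5729, 9.652). Then |DN| = |N − D| = 9.669.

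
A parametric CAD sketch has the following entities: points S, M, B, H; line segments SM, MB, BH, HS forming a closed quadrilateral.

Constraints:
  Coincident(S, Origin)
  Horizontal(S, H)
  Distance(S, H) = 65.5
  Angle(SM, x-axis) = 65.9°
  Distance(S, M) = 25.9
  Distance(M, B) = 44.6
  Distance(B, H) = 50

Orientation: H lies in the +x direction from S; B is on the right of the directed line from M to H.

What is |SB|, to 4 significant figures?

28.07

S is at the origin; S and H share the same y with |SH| = 65.5 and H in +x, so H = (65.5, 0). SM runs at 65.9° with |SM| = 25.9, so M = (10.58, 23.64). B is determined by |MB| = 44.6 and |BH| = 50.0 together: it lies at the intersection of circle(M, 44.6) and circle(H, 50.0). With |MH| = 59.80, the foot of the radical line on MH is 25.63 from M and the perpendicular offset is √(44.6² − 25.63²) = 36.50. Taking the right-of-MH solution: B = (19.68, -20.02).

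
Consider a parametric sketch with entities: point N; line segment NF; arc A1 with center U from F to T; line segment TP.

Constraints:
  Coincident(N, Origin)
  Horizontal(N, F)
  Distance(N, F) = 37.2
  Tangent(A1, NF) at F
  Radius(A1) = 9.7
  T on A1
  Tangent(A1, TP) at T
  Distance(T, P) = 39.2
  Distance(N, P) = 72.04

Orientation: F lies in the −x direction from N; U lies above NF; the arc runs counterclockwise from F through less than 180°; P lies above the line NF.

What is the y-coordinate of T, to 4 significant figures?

16.11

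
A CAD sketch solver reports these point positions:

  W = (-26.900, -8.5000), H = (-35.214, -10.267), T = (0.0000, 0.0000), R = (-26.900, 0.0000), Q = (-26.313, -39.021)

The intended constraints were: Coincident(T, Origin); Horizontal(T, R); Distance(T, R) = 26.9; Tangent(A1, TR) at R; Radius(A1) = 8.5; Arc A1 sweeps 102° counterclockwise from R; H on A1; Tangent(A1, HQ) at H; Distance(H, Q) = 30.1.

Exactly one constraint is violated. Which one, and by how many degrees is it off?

Tangent(A1, HQ) at H — off by 5.20°.

T = (0.00, 0.00) ✓; T.y = 0.00, R.y = 0.00 ✓; |TR| = 26.90 ✓; ∠(WR, RT) = 90.00° ✓; |WR| = 8.500 ✓; bearing(W→H) − bearing(W→R) = 102.0° ✓; |WH| = 8.500 ✓; ∠(WH, HQ) = 84.80° ✗; |HQ| = 30.10 ✓.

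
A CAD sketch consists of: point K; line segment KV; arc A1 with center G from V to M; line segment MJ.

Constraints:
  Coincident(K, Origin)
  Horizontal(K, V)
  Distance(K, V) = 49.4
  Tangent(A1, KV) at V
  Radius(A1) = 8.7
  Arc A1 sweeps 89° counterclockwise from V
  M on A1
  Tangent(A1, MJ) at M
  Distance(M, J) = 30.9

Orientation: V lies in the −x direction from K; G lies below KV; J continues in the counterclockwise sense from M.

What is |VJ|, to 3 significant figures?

40.5

K is at the origin; KV is horizontal with |KV| = 49.4 and V on the −x side, so V = (-49.4, 0.00). A1 meets KV tangentially, so GV is at right angles to KV, so G = V + (0, -8.7) = (-49.4, -8.70). On A1, V sits at bearing 90° from G; an 89° counterclockwise sweep puts M at bearing 179°, so M = G + 8.7·(cos 179°, sin 179°) = (-58.1, -8.55). The tangent condition forces GM to be normal to MJ, so MJ runs along (−sin 179°, cos 179°); with |MJ| = 30.9, J = (-58.6, -39.4). Then |VJ| = |J − V| = 40.5.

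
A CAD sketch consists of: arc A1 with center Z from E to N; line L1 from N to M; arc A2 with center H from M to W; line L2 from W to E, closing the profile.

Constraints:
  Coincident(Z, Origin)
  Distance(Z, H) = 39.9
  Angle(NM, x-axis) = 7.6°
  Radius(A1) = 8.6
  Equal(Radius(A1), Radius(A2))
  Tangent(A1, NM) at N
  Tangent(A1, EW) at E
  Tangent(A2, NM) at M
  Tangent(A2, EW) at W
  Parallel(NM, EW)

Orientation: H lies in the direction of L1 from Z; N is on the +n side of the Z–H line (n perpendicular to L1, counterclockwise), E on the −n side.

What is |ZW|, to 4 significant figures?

40.82

The slot axis is L1's direction at 7.6°, so u = (cos 7.6°, sin 7.6°) = (0.9912, 0.1323) and n = (−sin 7.6°, cos 7.6°) = (-0.1323, 0.9912). Z is at the origin and H lies 39.9 along u from Z, so H = 39.9·u = (39.55, 5.277). Tangency of A1 to both parallel lines with radius 8.6 puts N and E at Z ± 8.6·n: N = (-1.137, 8.524), E = (1.137, -8.524). Equal radii place M and W the same way about H: M = H + 8.6·n = (38.41, 13.80), W = H − 8.6·n = (40.69, -3.247). Then |ZW| = |W − Z| = 40.82.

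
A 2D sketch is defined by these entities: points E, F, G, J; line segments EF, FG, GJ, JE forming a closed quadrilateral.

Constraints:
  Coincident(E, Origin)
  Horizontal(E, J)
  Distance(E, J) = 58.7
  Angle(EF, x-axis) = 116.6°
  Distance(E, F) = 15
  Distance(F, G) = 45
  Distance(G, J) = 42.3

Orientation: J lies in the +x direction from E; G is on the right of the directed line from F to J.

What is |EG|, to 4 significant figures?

30.59

E is at the origin; EJ is horizontal with |EJ| = 58.7 and J in +x, so J = (58.7, 0). EF runs at 116.6° with |EF| = 15.0, so F = (-6.716, 13.41). G is determined by |FG| = 45.0 and |GJ| = 42.3 together: it lies at the intersection of circle(F, 45.0) and circle(J, 42.3). With |FJ| = 66.78, the foot of the radical line on FJ is 35.15 from F and the perpendicular offset is √(45.0² − 35.15²) = 28.09. Taking the right-of-FJ solution: G = (22.08, -21.17).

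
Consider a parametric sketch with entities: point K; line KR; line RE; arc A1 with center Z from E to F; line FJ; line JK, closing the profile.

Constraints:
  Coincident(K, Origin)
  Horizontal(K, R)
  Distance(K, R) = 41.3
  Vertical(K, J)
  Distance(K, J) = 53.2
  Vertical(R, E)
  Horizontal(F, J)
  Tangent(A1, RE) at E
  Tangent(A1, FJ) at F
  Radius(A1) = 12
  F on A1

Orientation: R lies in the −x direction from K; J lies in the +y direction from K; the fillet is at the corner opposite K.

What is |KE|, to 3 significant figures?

58.3

The virtual corner opposite K is at (-41.3, 53.2). A1 meets RE tangentially, so ZE is at right angles to RE and A1 meets FJ tangentially, so ZF is at right angles to FJ, with radius 12.0, so the center Z sits 12.0 in from both sides at Z = (-29.3, 41.2). That places the tangent points at E = (-41.3, 41.2) on RE and F = (-29.3, 53.2) on FJ. Then |KE| = |E − K| = 58.3.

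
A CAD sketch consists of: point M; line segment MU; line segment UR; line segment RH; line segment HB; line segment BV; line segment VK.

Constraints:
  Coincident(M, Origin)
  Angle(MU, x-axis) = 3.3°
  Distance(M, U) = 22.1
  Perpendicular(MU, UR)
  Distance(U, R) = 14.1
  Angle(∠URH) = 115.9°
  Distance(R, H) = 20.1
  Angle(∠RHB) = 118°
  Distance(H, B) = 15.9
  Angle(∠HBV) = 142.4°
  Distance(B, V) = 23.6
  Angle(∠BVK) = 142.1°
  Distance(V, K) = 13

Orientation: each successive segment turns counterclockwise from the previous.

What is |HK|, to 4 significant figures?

46.49

M is at the origin; MU runs at 3.3° with length 22.1, so U = (22.06, 1.272). MU is perpendicular to UR, so UR runs at 93.30°; with |UR| = 14.1, R = (21.25, 15.35). ∠URH = 115.9° gives RH at 157.4° from the x-axis; with |RH| = 20.1, H = (2.695, 23.07). ∠RHB = 118.0° gives HB at -140.6° from the x-axis; with |HB| = 15.9, B = (-9.591, 12.98). ∠HBV = 142.4° gives BV at -103.0° from the x-axis; with |BV| = 23.6, V = (-14.90, -10.01). ∠BVK = 142.1° gives VK at -65.10° from the x-axis; with |VK| = 13.0, K = (-9.427, -21.81). Then |HK| = |K − H| = 46.49.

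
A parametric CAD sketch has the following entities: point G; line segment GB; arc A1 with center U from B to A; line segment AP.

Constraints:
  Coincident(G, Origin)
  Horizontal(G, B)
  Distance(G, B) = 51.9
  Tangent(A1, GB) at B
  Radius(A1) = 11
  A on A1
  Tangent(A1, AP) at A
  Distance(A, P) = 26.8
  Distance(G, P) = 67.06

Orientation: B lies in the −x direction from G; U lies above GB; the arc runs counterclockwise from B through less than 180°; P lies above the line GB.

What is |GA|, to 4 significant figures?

44.93

G is at the origin; G and B share the same y with |GB| = 51.9 and B on the −x side, so B = (-51.90, 0.000). A1 meets GB tangentially, so UB is at right angles to GB, so U = B + (0, 11) = (-51.90, 11.00). Since UA ⟂ AP (tangency), |UP| = √(11.0² + 26.8²) = 28.97 regardless of where A sits on A1. So P lies on both circle(G, 67.06) and circle(U, 28.97); the above-GB intersection is P = (-53.90, 39.90). A is the foot of the tangent from P: A = (-42.04, 15.87).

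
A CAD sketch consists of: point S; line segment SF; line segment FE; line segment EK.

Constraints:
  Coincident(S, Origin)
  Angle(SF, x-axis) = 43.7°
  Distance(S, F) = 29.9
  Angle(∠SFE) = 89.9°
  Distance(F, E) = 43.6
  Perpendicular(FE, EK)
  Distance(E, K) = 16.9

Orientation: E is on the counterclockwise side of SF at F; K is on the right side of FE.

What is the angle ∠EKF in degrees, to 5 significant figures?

68.813°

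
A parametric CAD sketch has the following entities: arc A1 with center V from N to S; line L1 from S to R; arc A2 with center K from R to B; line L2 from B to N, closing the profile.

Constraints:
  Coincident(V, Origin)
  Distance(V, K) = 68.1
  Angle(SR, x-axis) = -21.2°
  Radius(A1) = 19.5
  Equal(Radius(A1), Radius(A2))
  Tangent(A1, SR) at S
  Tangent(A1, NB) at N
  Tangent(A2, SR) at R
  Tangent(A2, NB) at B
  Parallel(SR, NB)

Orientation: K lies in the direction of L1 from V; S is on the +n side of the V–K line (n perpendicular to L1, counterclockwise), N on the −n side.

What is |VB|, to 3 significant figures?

70.8

The slot axis is L1's direction at -21.2°, so u = (cos -21.2°, sin -21.2°) = (0.932, -0.362) and n = (−sin -21.2°, cos -21.2°) = (0.362, 0.932). V is at the origin and K lies 68.1 along u from V, so K = 68.1·u = (63.5, -24.6). Tangency of A1 to both parallel lines with radius 19.5 puts S and N at V ± 19.5·n: S = (7.05, 18.2), N = (-7.05, -18.2). Equal radii place R and B the same way about K: R = K + 19.5·n = (70.5, -6.45), B = K − 19.5·n = (56.4, -42.8). Then |VB| = |B − V| = 70.8.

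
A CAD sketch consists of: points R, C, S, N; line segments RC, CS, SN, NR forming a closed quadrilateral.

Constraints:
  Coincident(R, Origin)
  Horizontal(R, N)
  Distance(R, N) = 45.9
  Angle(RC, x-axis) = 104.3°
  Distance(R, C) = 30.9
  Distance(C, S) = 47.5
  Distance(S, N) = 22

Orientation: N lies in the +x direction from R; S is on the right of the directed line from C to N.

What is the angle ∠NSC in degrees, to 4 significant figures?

119.3°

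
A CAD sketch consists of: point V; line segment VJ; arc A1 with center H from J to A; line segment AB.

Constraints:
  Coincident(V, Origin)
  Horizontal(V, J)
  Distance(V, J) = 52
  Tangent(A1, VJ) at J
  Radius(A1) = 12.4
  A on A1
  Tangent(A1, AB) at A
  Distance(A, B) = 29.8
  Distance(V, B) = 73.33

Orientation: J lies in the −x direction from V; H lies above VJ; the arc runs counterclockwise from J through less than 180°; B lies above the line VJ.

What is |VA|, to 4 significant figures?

46.08

Checks: ∠(HJ, JV) = 90.00° ✓; |HJ| = 12.40 ✓; |HA| = 12.40 ✓; ∠(HA, AB) = 90.00° ✓; |AB| = 29.80 ✓; |VB| = 73.33 ✓.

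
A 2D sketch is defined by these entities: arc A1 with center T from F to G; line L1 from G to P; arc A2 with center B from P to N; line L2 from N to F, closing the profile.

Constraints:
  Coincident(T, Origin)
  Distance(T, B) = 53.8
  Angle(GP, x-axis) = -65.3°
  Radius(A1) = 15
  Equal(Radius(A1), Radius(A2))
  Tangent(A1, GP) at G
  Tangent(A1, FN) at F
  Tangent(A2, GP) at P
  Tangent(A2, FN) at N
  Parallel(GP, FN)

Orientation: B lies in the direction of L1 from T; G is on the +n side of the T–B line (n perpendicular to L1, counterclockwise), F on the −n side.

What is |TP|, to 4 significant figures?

55.85

The slot axis is L1's direction at -65.3°, so u = (cos -65.3°, sin -65.3°) = (0.4179, -0.9085) and n = (−sin -65.3°, cos -65.3°) = (0.9085, 0.4179). T is at the origin and B lies 53.8 along u from T, so B = 53.8·u = (22.48, -48.88). Tangency of A1 to both parallel lines with radius 15.0 puts G and F at T ± 15.0·n: G = (13.63, 6.268), F = (-13.63, -6.268). Equal radii place P and N the same way about B: P = B + 15.0·n = (36.11, -42.61), N = B − 15.0·n = (8.854, -55.15). Then |TP| = |P − T| = 55.85.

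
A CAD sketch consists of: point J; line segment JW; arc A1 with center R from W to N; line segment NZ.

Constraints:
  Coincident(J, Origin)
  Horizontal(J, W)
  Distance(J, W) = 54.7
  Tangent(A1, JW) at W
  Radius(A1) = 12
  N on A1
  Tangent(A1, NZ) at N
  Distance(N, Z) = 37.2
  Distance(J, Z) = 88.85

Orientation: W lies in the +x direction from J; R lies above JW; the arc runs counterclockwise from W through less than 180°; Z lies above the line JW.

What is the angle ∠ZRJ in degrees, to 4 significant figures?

137.6°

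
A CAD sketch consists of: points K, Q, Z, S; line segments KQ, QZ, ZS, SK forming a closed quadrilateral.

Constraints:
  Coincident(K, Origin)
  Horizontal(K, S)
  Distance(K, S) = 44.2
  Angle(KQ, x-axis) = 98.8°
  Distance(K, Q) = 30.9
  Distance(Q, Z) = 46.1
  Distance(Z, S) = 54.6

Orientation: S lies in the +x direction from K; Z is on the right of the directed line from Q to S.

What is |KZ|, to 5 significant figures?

17.465

Checks: |QZ| = 46.10 ✓; |ZS| = 54.60 ✓.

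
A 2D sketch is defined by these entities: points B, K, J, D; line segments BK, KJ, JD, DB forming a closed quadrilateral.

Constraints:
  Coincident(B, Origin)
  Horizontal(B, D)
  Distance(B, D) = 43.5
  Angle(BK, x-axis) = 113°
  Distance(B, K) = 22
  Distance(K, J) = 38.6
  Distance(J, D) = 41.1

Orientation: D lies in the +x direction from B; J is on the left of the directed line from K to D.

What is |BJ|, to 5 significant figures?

45.446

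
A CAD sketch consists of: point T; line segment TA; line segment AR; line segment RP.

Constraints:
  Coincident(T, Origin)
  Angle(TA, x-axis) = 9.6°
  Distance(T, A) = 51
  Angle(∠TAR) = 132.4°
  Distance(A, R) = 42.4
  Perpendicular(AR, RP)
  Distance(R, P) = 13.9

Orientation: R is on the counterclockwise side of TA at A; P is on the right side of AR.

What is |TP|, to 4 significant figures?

92.49

T is at the origin; TA runs at 9.6° with length 51.0, so A = 51.0·(cos 9.6°, sin 9.6°) = (50.29, 8.505). ∠TAR = 132.4°, so AR runs at 9.6° + (180° − 132.4°) = 57.20° from the x-axis; with |AR| = 42.4, R = A + 42.4·(cos 57.20°, sin 57.20°) = (73.25, 44.15). AR is perpendicular to RP; with |RP| = 13.9 on the right of AR, P = R + 13.9·(0.8406, -0.5417) = (84.94, 36.62). Then |TP| = |P − T| = 92.49.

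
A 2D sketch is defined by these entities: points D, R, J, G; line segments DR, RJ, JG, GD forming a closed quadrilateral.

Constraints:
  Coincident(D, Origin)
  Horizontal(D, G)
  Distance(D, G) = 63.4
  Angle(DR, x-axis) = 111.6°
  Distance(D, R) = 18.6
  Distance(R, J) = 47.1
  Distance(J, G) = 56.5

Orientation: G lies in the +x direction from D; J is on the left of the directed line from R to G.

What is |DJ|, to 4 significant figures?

55.17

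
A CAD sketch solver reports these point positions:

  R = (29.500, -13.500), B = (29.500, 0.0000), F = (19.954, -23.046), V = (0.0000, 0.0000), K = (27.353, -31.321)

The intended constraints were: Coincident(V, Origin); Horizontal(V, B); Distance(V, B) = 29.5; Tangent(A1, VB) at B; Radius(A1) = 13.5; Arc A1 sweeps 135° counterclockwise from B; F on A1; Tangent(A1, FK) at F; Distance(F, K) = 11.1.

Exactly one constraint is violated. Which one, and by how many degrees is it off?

Tangent(A1, FK) at F — off by 3.20°.

V = (0.00, 0.00) ✓; V.y = 0.00, B.y = 0.00 ✓; |VB| = 29.50 ✓; ∠(RB, BV) = 90.00° ✓; |RB| = 13.50 ✓; bearing(R→F) − bearing(R→B) = 135.0° ✓; |RF| = 13.50 ✓; ∠(RF, FK) = 93.20° ✗; |FK| = 11.10 ✓.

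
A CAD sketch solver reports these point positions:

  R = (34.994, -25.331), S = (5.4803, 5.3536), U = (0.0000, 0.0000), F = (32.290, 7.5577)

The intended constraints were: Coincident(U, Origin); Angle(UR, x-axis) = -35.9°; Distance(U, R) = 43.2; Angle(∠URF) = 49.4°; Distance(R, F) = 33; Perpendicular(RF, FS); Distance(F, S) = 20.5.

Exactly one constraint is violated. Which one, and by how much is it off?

Distance(F, S) = 20.5 — off by 6.40.

U = (0.00, 0.00) ✓; UR at -35.90° ✓; |UR| = 43.20 ✓; ∠URF = 49.40° ✓; |RF| = 33.00 ✓; ∠(RF, FS) = 90.00° ✓; |FS| = 26.90 ✗.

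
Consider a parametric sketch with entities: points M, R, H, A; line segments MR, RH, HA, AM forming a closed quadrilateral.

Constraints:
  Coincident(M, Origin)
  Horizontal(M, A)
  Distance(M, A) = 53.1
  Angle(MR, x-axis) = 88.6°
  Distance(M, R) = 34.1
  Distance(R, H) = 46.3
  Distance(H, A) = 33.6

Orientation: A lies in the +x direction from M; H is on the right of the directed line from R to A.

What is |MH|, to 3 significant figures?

21.9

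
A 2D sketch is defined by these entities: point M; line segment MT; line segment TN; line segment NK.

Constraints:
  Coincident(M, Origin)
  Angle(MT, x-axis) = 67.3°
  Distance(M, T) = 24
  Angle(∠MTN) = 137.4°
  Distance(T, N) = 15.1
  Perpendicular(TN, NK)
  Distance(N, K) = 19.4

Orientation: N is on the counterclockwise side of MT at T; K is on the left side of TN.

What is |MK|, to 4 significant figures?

32.92

M is at the origin; MT runs at 67.3° with length 24.0, so T = 24.0·(cos 67.3°, sin 67.3°) = (9.262, 22.14). ∠MTN = 137.4°, so TN runs at 67.3° + (180° − 137.4°) = 109.9° from the x-axis; with |TN| = 15.1, N = T + 15.1·(cos 109.9°, sin 109.9°) = (4.122, 36.34). TN is perpendicular to NK; with |NK| = 19.4 on the left of TN, K = N + 19.4·(-0.9403, -0.3404) = (-14.12, 29.74). Then |MK| = |K − M| = 32.92.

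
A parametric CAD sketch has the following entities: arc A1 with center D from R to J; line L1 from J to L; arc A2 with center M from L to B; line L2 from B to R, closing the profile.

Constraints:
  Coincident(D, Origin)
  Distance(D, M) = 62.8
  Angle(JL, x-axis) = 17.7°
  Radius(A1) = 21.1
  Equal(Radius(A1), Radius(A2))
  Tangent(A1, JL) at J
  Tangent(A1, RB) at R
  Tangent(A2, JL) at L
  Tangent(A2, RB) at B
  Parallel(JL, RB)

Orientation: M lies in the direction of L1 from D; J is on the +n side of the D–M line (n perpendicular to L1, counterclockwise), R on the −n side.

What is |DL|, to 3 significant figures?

66.2

The slot axis is L1's direction at 17.7°, so u = (cos 17.7°, sin 17.7°) = (0.953, 0.304) and n = (−sin 17.7°, cos 17.7°) = (-0.304, 0.953). D is at the origin and M lies 62.8 along u from D, so M = 62.8·u = (59.8, 19.1). Tangency of A1 to both parallel lines with radius 21.1 puts J and R at D ± 21.1·n: J = (-6.42, 20.1), R = (6.42, -20.1). Equal radii place L and B the same way about M: L = M + 21.1·n = (53.4, 39.2), B = M − 21.1·n = (66.2, -1.01). Then |DL| = |L − D| = 66.2.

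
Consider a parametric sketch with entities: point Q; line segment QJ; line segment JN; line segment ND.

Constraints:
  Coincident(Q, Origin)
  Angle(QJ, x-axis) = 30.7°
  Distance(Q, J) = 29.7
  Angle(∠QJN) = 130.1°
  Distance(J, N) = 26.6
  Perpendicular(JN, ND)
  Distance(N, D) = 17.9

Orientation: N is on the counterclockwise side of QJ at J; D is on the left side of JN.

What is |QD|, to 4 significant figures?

45.98

Q is at the origin; QJ runs at 30.7° with length 29.7, so J = 29.7·(cos 30.7°, sin 30.7°) = (25.54, 15.16). ∠QJN = 130.1°, so JN runs at 30.7° + (180° − 130.1°) = 80.60° from the x-axis; with |JN| = 26.6, N = J + 26.6·(cos 80.60°, sin 80.60°) = (29.88, 41.41). JN ⟂ ND; with |ND| = 17.9 on the left of JN, D = N + 17.9·(-0.9866, 0.1633) = (12.22, 44.33). Then |QD| = |D − Q| = 45.98.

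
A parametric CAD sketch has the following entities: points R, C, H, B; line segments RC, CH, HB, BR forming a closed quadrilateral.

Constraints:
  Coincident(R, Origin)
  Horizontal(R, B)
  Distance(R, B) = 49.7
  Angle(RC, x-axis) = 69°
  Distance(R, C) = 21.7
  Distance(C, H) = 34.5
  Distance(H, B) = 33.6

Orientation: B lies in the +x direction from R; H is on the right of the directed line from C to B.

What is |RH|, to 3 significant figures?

22.4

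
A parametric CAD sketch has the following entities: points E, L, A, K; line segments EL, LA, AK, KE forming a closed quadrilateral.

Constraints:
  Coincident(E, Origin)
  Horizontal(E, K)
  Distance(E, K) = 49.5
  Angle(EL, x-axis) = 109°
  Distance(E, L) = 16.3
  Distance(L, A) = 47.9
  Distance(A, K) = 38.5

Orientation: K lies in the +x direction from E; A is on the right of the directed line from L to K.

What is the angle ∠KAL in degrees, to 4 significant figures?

81.65°

E is at the origin; E and K share the same y with |EK| = 49.5 and K in +x, so K = (49.5, 0). EL runs at 109.0° with |EL| = 16.3, so L = (-5.307, 15.41). A is determined by |LA| = 47.9 and |AK| = 38.5 together: it lies at the intersection of circle(L, 47.9) and circle(K, 38.5). With |LK| = 56.93, the foot of the radical line on LK is 35.60 from L and the perpendicular offset is √(47.9² − 35.60²) = 32.05. Taking the right-of-LK solution: A = (20.29, -25.08).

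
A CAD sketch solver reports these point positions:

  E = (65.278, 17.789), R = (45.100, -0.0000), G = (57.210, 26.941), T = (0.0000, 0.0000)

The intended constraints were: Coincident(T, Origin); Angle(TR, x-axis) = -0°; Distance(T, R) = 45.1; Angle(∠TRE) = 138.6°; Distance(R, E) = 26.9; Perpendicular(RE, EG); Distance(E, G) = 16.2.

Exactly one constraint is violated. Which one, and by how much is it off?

Distance(E, G) = 16.2 — off by 4.00.

T = (0.00, 0.00) ✓; TR at -0.000° ✓; |TR| = 45.10 ✓; ∠TRE = 138.6° ✓; |RE| = 26.90 ✓; ∠(RE, EG) = 90.00° ✓; |EG| = 12.20 ✗.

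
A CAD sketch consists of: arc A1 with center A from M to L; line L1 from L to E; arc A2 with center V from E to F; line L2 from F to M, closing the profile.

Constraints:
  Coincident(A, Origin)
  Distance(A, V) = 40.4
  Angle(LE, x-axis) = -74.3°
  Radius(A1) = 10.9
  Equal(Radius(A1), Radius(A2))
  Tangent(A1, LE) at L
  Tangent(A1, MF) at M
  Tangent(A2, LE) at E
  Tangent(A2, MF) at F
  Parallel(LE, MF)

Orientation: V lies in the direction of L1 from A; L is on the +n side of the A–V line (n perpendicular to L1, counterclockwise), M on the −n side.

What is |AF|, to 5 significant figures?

41.845

Tangency of A1 to both parallel lines with radius 10.9 puts L and M at A ± 10.9·n: L = (10.493, 2.9495), M = (-10.493, -2.9495). Equal radii place E and F the same way about V: E = V + 10.9·n = (21.426, -35.943), F = V − 10.9·n = (0.43892, -41.842). Then |AF| = |F − A| = 41.845.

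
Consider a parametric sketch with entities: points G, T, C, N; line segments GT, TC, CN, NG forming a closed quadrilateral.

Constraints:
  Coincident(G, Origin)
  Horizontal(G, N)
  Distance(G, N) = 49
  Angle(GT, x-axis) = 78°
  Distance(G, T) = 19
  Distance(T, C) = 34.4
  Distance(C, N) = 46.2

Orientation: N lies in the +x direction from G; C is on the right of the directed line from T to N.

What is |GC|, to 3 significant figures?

16.7

G is at the origin; GN is horizontal with |GN| = 49.0 and N in +x, so N = (49.0, 0). GT runs at 78.0° with |GT| = 19.0, so T = (3.95, 18.6). C is determined by |TC| = 34.4 and |CN| = 46.2 together: it lies at the intersection of circle(T, 34.4) and circle(N, 46.2). With |TN| = 48.7, the foot of the radical line on TN is 14.6 from T and the perpendicular offset is √(34.4² − 14.6²) = 31.1. Taking the right-of-TN solution: C = (5.58, -15.8).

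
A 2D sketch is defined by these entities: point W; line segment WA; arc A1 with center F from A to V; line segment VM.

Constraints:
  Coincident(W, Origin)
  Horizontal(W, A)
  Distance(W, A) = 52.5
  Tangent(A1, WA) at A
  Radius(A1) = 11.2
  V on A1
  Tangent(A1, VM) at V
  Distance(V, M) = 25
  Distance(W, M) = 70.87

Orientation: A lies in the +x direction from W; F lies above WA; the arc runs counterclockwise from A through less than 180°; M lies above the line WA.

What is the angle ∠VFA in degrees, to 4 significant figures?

97.96°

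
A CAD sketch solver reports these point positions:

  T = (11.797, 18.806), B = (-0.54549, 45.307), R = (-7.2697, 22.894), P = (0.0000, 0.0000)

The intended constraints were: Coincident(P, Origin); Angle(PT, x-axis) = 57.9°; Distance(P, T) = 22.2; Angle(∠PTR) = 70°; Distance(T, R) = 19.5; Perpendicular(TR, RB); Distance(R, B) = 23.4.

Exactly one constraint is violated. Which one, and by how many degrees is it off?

Perpendicular(TR, RB) — off by 4.60°.

P = (0.00, 0.00) ✓; PT at 57.90° ✓; |PT| = 22.20 ✓; ∠PTR = 70.00° ✓; |TR| = 19.50 ✓; ∠(TR, RB) = 94.60° ✗; |RB| = 23.40 ✓.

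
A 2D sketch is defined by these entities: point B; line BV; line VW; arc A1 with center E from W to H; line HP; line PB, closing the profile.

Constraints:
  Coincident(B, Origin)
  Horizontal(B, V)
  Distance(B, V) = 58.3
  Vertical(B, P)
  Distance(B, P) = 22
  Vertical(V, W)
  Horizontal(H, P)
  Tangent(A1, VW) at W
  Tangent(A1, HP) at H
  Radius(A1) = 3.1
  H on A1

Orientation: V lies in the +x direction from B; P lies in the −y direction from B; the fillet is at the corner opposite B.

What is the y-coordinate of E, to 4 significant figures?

-18.90

B is at the origin; B and V share the same y with |BV| = 58.3 and V on the +x side, so V = (58.30, 0.000). B and P share the same x with |BP| = 22.0 and P on the −y side, so P = (0.000, -22.00). The virtual corner opposite B is at (58.30, -22.00). Since A1 is tangent to VW there, EW ⟂ VW and A1 meets HP tangentially, so EH is at right angles to HP, with radius 3.1, so the center E sits 3.1 in from both sides at E = (55.20, -18.90). So E.y = -18.90.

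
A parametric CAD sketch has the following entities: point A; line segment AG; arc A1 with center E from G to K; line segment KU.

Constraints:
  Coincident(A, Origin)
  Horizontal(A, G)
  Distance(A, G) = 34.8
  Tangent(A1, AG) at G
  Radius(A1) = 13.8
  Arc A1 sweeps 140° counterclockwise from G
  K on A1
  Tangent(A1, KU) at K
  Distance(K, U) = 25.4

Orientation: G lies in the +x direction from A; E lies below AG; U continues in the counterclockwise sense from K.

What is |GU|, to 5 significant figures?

42.053

A is at the origin; AG is horizontal with |AG| = 34.8 and G on the +x side, so G = (34.800, 0.0000). Tangency of A1 to AG means the radius EG is perpendicular to AG, so E = G + (0, -13.8) = (34.800, -13.800). On A1, G sits at bearing 90° from E; a 140° counterclockwise sweep puts K at bearing 230°, so K = E + 13.8·(cos 230°, sin 230°) = (25.930, -24.371). Since A1 is tangent to KU there, EK ⟂ KU, so KU runs along (−sin 230°, cos 230°); with |KU| = 25.4, U = (45.387, -40.698). Then |GU| = |U − G| = 42.053.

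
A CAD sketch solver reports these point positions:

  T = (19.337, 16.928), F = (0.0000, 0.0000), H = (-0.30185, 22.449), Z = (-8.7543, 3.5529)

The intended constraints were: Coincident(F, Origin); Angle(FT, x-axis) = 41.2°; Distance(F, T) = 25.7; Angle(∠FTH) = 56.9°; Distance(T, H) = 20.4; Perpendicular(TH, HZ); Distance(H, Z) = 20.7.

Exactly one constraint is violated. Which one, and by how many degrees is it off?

Perpendicular(TH, HZ) — off by 8.40°.

F = (0.00, 0.00) ✓; FT at 41.20° ✓; |FT| = 25.70 ✓; ∠FTH = 56.90° ✓; |TH| = 20.40 ✓; ∠(TH, HZ) = 81.60° ✗; |HZ| = 20.70 ✓.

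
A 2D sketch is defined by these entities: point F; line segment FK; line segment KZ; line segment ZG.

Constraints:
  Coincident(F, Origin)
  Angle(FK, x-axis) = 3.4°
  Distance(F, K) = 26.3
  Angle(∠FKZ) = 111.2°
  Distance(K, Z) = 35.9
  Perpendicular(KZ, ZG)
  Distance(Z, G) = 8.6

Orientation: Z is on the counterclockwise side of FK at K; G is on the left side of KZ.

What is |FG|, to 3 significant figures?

48.1

F is at the origin; FK runs at 3.4° with length 26.3, so K = 26.3·(cos 3.4°, sin 3.4°) = (26.3, 1.56). ∠FKZ = 111.2°, so KZ runs at 3.4° + (180° − 111.2°) = 72.2° from the x-axis; with |KZ| = 35.9, Z = K + 35.9·(cos 72.2°, sin 72.2°) = (37.2, 35.7). The perpendicularity gives ZG at right angles to KZ; with |ZG| = 8.6 on the left of KZ, G = Z + 8.6·(-0.952, 0.306) = (29.0, 38.4). Then |FG| = |G − F| = 48.1.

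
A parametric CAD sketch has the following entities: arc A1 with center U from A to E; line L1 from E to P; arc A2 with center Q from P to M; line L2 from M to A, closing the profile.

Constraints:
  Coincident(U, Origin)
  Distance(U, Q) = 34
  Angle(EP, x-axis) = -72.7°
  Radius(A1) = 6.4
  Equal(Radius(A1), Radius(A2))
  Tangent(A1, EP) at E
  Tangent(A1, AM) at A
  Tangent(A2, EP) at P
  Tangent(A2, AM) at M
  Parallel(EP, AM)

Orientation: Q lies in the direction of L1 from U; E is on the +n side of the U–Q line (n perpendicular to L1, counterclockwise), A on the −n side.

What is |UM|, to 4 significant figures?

34.60

The slot axis is L1's direction at -72.7°, so u = (cos -72.7°, sin -72.7°) = (0.2974, -0.9548) and n = (−sin -72.7°, cos -72.7°) = (0.9548, 0.2974). U is at the origin and Q lies 34.0 along u from U, so Q = 34.0·u = (10.11, -32.46). Tangency of A1 to both parallel lines with radius 6.4 puts E and A at U ± 6.4·n: E = (6.110, 1.903), A = (-6.110, -1.903). Equal radii place P and M the same way about Q: P = Q + 6.4·n = (16.22, -30.56), M = Q − 6.4·n = (4.000, -34.37). Then |UM| = |M − U| = 34.60.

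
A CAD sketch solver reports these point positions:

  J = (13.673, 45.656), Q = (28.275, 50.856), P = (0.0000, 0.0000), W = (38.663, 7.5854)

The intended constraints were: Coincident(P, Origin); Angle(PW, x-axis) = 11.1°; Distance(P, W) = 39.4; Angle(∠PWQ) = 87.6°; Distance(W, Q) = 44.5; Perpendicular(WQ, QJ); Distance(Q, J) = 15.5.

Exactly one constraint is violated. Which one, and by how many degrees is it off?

Perpendicular(WQ, QJ) — off by 6.10°.

P = (0.00, 0.00) ✓; PW at 11.10° ✓; |PW| = 39.40 ✓; ∠PWQ = 87.60° ✓; |WQ| = 44.50 ✓; ∠(WQ, QJ) = 96.10° ✗; |QJ| = 15.50 ✓.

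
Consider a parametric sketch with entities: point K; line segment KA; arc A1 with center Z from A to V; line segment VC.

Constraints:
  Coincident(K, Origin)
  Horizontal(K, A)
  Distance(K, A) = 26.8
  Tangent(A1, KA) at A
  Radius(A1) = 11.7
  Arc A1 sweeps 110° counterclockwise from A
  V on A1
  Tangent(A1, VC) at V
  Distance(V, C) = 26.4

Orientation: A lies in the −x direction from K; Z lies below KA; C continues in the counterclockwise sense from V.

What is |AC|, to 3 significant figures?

40.6

K is at the origin; KA is horizontal with |KA| = 26.8 and A on the −x side, so A = (-26.8, 0.00). A1 meets KA tangentially, so ZA is at right angles to KA, so Z = A + (0, -11.7) = (-26.8, -11.7). On A1, A sits at bearing 90° from Z; a 110° counterclockwise sweep puts V at bearing 200°, so V = Z + 11.7·(cos 200°, sin 200°) = (-37.8, -15.7). Since A1 is tangent to VC there, ZV ⟂ VC, so VC runs along (−sin 200°, cos 200°); with |VC| = 26.4, C = (-28.8, -40.5). Then |AC| = |C − A| = 40.6.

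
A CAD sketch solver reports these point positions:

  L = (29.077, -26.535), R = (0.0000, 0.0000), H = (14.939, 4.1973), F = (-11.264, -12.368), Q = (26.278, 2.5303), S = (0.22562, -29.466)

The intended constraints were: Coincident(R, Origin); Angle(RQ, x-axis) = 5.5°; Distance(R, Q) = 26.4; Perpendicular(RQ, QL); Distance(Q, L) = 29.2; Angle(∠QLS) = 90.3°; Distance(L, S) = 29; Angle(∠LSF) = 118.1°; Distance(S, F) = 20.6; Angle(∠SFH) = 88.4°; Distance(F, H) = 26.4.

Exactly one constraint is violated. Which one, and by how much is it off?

Distance(F, H) = 26.4 — off by 4.60.

R = (0.00, 0.00) ✓; RQ at 5.500° ✓; |RQ| = 26.40 ✓; ∠(RQ, QL) = 90.00° ✓; |QL| = 29.20 ✓; ∠QLS = 90.30° ✓; |LS| = 29.00 ✓; ∠LSF = 118.1° ✓; |SF| = 20.60 ✓; ∠SFH = 88.40° ✓; |FH| = 31.00 ✗.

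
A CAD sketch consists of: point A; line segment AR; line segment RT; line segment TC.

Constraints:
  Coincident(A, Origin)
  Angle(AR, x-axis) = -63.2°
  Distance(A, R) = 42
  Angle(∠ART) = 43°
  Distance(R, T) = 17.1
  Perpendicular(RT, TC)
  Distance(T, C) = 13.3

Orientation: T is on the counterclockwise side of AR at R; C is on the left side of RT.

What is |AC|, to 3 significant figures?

20.5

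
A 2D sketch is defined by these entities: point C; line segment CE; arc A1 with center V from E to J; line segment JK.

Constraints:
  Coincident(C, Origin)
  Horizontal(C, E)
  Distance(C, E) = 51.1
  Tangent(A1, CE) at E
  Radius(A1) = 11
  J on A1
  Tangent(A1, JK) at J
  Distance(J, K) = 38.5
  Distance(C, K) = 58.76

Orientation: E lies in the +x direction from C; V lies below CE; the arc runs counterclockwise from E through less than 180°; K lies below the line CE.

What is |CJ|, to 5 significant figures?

41.301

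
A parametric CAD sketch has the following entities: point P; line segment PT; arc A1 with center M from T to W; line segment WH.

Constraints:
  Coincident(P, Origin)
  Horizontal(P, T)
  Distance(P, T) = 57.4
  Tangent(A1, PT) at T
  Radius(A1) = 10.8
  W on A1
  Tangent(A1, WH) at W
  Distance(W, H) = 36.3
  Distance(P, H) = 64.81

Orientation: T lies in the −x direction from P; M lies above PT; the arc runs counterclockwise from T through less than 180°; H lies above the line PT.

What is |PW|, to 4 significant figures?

47.74

Checks: P.y = 0.00, T.y = 0.00 ✓; |MW| = 10.80 ✓; ∠(MW, WH) = 90.00° ✓; |WH| = 36.30 ✓; |PH| = 64.81 ✓.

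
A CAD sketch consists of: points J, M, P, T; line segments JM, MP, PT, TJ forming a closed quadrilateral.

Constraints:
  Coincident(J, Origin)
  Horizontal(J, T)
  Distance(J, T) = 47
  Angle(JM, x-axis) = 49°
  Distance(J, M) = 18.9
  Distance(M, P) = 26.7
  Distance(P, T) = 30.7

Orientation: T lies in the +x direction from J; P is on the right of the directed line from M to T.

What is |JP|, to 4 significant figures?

21.99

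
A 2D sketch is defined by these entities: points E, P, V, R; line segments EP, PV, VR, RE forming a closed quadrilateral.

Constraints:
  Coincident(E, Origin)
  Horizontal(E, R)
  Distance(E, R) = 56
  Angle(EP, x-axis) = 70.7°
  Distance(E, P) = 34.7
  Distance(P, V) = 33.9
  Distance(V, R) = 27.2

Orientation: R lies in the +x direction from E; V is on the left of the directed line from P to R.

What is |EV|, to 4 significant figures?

50.73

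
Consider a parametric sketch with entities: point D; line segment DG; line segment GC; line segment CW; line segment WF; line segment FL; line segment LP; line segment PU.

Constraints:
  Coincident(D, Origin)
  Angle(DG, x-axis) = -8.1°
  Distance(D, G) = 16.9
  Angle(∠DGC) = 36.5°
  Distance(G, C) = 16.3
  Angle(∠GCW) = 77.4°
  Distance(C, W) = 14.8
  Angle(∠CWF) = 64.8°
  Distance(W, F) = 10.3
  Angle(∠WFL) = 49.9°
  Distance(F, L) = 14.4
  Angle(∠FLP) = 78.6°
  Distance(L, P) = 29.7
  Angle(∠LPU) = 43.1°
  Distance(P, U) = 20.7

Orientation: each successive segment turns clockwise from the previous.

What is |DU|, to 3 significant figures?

13.0

D is at the origin; DG runs at -8.1° with length 16.9, so G = (16.7, -2.38). ∠DGC = 36.5° gives GC at -152° from the x-axis; with |GC| = 16.3, C = (2.39, -10.1). ∠GCW = 77.4° gives CW at 106° from the x-axis; with |CW| = 14.8, W = (-1.64, 4.11). ∠CWF = 64.8° gives WF at -9.40° from the x-axis; with |WF| = 10.3, F = (8.53, 2.42). ∠WFL = 49.9° gives FL at -139° from the x-axis; with |FL| = 14.4, L = (-2.42, -6.93). ∠FLP = 78.6° gives LP at 119° from the x-axis; with |LP| = 29.7, P = (-16.9, 19.0). ∠LPU = 43.1° gives PU at -17.8° from the x-axis; with |PU| = 20.7, U = (2.84, 12.7). Then |DU| = |U − D| = 13.0.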